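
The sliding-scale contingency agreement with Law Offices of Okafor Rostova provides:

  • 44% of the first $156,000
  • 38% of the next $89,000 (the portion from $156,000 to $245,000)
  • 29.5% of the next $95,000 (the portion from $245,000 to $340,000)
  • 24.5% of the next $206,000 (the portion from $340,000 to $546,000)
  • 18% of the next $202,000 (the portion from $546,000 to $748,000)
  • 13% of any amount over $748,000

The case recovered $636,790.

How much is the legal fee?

$197,297.20

First $156,000 at 44% = $68,640.00
Next $89,000 at 38% = $33,820.00
Next $95,000 at 29.5% = $28,025.00
Next $206,000 at 24.5% = $50,470.00
Remaining $90,790 at 18% = $16,342.20
Fee: $68,640.00 + $33,820.00 + $28,025.00 + $50,470.00 + $16,342.20 = $197,297.20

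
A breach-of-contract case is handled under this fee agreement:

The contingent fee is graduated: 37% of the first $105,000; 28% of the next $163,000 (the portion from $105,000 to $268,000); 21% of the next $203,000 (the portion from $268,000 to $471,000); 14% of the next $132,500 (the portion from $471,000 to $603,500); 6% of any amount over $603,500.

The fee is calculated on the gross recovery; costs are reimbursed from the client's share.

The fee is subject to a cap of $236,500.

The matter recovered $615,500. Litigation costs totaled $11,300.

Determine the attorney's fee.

$146,390.00

Fee base is the gross recovery, $615,500; costs are reimbursed separately.
First $105,000 at 37% = $38,850.00
Next $163,000 at 28% = $45,640.00
Next $203,000 at 21% = $42,630.00
Next $132,500 at 14% = $18,550.00
Remaining $12,000 at 6% = $720.00
Fee: $38,850.00 + $45,640.00 + $42,630.00 + $18,550.00 + $720.00 = $146,390.00
$146,390.00 is under the $236,500 cap.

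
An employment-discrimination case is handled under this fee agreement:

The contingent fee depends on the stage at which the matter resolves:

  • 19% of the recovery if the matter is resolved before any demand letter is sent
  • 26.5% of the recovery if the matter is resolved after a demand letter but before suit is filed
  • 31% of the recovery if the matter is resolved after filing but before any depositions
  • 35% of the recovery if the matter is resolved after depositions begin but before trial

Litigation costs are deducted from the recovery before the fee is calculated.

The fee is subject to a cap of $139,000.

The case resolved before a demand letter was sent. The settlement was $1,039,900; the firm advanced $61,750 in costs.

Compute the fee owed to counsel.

Fee base (net of costs): $1,039,900 − $61,750 = $978,150
The matter resolved before a demand letter was sent, so the 19% rate applies.
$978,150 × 19% = $185,848.50
$185,848.50 exceeds the $139,000 cap, so the fee is capped at $139,000.00.

$139,000.00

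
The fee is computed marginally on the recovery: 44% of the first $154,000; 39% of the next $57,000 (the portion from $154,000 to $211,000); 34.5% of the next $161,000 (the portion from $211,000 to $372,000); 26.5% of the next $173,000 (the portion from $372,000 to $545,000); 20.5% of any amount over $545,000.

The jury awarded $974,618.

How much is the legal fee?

$279,451.69

First $154,000 at 44% = $67,760.00
Next $57,000 at 39% = $22,230.00
Next $161,000 at 34.5% = $55,545.00
Next $173,000 at 26.5% = $45,845.00
Remaining $429,618 at 20.5% = $88,071.69
Fee: $67,760.00 + $22,230.00 + $55,545.00 + $45,845.00 + $88,071.69 = $279,451.69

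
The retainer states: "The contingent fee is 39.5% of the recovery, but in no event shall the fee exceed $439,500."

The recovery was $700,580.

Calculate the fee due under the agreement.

$276,729.10

39.5% of $700,580 = $276,729.10
That is under the $439,500 cap.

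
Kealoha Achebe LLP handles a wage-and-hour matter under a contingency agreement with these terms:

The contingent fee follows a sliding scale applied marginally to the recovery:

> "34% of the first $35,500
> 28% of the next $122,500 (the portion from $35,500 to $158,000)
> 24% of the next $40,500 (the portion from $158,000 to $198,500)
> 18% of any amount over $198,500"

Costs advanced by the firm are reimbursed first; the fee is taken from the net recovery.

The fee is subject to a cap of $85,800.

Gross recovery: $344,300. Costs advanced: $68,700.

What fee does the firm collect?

Fee base (net of costs): $344,300 − $68,700 = $275,600
First $35,500 at 34% = $12,070.00
Next $122,500 at 28% = $34,300.00
Next $40,500 at 24% = $9,720.00
Remaining $77,100 at 18% = $13,878.00
Fee: $12,070.00 + $34,300.00 + $9,720.00 + $13,878.00 = $69,968.00
$69,968.00 is under the $85,800 cap.

$69,968.00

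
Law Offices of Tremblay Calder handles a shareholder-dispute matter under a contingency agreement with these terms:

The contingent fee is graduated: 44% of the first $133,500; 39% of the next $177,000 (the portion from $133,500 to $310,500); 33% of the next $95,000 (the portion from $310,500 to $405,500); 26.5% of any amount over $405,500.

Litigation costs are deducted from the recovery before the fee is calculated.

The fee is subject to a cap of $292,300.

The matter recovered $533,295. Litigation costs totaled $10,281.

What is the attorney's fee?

Fee base (net of costs): $533,295 − $10,281 = $523,014
First $133,500 at 44% = $58,740.00
Next $177,000 at 39% = $69,030.00
Next $95,000 at 33% = $31,350.00
Remaining $117,514 at 26.5% = $31,141.21
Fee: $58,740.00 + $69,030.00 + $31,350.00 + $31,141.21 = $190,261.21
$190,261.21 is under the $292,300 cap.

$190,261.21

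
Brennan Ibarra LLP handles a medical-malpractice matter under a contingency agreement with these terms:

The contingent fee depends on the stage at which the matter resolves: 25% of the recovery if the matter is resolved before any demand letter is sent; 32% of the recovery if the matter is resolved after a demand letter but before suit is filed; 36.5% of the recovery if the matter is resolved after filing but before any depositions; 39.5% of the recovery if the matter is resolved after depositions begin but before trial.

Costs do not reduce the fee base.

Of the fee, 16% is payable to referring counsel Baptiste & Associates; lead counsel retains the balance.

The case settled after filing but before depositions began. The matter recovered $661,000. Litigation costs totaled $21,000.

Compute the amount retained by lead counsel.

$202,662.60

Fee base is the gross recovery, $661,000; costs are reimbursed separately.
The matter settled after filing but before depositions began, so the 36.5% rate applies.
$661,000 × 36.5% = $241,265.00
Referral share: 16% of $241,265.00 = $38,602.40; lead counsel retains $241,265.00 − $38,602.40 = $202,662.60.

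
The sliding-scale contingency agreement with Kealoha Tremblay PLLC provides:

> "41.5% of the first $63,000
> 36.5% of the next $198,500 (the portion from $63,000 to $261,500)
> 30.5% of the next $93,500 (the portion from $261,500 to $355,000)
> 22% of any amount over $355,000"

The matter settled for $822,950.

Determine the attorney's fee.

First $63,000 at 41.5% = $26,145.00
Next $198,500 at 36.5% = $72,452.50
Next $93,500 at 30.5% = $28,517.50
Remaining $467,950 at 22% = $102,949.00
Fee: $26,145.00 + $72,452.50 + $28,517.50 + $102,949.00 = $230,064.00

$230,064.00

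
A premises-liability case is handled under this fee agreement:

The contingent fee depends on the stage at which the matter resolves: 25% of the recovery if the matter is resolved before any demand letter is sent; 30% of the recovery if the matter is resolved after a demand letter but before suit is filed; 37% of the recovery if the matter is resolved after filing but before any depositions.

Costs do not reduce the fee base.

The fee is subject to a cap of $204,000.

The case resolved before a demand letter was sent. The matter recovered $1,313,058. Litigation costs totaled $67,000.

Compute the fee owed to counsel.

$204,000.00

Fee base is the gross recovery, $1,313,058; costs are reimbursed separately.
The matter resolved before a demand letter was sent, so the 25% rate applies.
$1,313,058 × 25% = $328,264.50
$328,264.50 exceeds the $204,000 cap, so the fee is capped at $204,000.00.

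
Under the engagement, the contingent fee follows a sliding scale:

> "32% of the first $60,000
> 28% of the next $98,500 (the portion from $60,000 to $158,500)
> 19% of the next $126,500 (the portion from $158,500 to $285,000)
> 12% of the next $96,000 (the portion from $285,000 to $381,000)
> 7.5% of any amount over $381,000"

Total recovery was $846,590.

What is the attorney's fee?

$117,254.25

First $60,000 at 32% = $19,200.00
Next $98,500 at 28% = $27,580.00
Next $126,500 at 19% = $24,035.00
Next $96,000 at 12% = $11,520.00
Remaining $465,590 at 7.5% = $34,919.25
Fee: $19,200.00 + $27,580.00 + $24,035.00 + $11,520.00 + $34,919.25 = $117,254.25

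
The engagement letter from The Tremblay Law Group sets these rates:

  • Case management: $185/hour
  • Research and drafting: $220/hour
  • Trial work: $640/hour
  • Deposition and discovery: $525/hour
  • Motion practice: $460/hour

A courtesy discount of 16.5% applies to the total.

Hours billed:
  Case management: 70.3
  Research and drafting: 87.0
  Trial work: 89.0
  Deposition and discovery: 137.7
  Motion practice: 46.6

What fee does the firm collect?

Case management: 70.3 × $185 = $13,005.50
Research and drafting: 87.0 × $220 = $19,140.00
Trial work: 89.0 × $640 = $56,960.00
Deposition and discovery: 137.7 × $525 = $72,292.50
Motion practice: 46.6 × $460 = $21,436.00
Subtotal: $182,834.00
Less 16.5% discount: −$30,167.61
Total: $182,834.00 − $30,167.61 = $152,666.39

$152,666.39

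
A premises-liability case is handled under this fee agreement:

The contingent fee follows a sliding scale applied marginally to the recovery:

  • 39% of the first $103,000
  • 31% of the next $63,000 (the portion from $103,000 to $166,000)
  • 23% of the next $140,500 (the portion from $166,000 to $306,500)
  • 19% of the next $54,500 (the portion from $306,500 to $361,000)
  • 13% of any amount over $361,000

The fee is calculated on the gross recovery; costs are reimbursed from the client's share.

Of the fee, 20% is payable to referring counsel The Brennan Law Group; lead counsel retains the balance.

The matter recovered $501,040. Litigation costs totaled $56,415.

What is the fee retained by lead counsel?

$96,460.16

Fee base is the gross recovery, $501,040; costs are reimbursed separately.
First $103,000 at 39% = $40,170.00
Next $63,000 at 31% = $19,530.00
Next $140,500 at 23% = $32,315.00
Next $54,500 at 19% = $10,355.00
Remaining $140,040 at 13% = $18,205.20
Fee: $40,170.00 + $19,530.00 + $32,315.00 + $10,355.00 + $18,205.20 = $120,575.20
Referral share: 20% of $120,575.20 = $24,115.04; lead counsel retains $120,575.20 − $24,115.04 = $96,460.16.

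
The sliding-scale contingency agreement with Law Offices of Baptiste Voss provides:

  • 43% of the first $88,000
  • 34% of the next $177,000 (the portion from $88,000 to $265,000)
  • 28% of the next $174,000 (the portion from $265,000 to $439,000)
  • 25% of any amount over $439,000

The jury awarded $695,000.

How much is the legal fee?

First $88,000 at 43% = $37,840.00
Next $177,000 at 34% = $60,180.00
Next $174,000 at 28% = $48,720.00
Remaining $256,000 at 25% = $64,000.00
Fee: $37,840.00 + $60,180.00 + $48,720.00 + $64,000.00 = $210,740.00

$210,740.00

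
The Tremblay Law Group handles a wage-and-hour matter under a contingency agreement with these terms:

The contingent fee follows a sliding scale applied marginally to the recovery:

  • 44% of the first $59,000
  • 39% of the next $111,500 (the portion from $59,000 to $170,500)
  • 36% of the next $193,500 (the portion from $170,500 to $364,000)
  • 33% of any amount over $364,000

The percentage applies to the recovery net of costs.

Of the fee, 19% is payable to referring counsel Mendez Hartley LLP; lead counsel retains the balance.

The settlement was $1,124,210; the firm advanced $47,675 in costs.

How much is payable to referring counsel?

Fee base (net of costs): $1,124,210 − $47,675 = $1,076,535
First $59,000 at 44% = $25,960.00
Next $111,500 at 39% = $43,485.00
Next $193,500 at 36% = $69,660.00
Remaining $712,535 at 33% = $235,136.55
Fee: $25,960.00 + $43,485.00 + $69,660.00 + $235,136.55 = $374,241.55
Referral share: 19% of $374,241.55 = $71,105.89; lead counsel retains $374,241.55 − $71,105.89 = $303,135.66.

$71,105.89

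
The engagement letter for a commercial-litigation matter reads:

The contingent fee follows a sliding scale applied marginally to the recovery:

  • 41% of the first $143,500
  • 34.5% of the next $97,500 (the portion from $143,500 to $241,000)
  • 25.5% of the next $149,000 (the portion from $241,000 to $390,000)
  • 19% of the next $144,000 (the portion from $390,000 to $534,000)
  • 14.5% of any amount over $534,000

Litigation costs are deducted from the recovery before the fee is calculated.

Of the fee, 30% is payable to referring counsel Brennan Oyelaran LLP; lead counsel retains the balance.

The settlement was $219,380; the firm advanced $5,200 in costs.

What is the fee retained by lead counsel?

Fee base (net of costs): $219,380 − $5,200 = $214,180
First $143,500 at 41% = $58,835.00
Remaining $70,680 at 34.5% = $24,384.60
Fee: $58,835.00 + $24,384.60 = $83,219.60
Referral share: 30% of $83,219.60 = $24,965.88; lead counsel retains $83,219.60 − $24,965.88 = $58,253.72.

$58,253.72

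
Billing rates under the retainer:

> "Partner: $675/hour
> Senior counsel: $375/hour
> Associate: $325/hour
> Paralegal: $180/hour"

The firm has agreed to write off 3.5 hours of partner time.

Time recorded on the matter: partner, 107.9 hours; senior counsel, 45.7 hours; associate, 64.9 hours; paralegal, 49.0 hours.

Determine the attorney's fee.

Partner: 107.9 × $675 = $72,832.50
Senior counsel: 45.7 × $375 = $17,137.50
Associate: 64.9 × $325 = $21,092.50
Paralegal: 49.0 × $180 = $8,820.00
Subtotal: $119,882.50
Write-off: 3.5 × $675 = $2,362.50
Total: $119,882.50 − $2,362.50 = $117,520.00

$117,520.00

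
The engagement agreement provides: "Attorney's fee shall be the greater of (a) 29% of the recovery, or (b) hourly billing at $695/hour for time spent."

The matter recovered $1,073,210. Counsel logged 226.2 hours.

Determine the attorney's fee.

$311,230.90

(a) 29% of $1,073,210 = $311,230.90
(b) 226.2 × $695 = $157,209.00
The greater is (a): $311,230.90.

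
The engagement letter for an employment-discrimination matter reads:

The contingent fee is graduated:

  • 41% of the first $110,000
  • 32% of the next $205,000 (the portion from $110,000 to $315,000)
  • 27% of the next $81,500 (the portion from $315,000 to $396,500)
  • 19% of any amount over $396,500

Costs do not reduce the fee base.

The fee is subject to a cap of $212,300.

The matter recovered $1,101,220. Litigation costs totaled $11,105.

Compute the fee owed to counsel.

$212,300.00

Fee base is the gross recovery, $1,101,220; costs are reimbursed separately.
First $110,000 at 41% = $45,100.00
Next $205,000 at 32% = $65,600.00
Next $81,500 at 27% = $22,005.00
Remaining $704,720 at 19% = $133,896.80
Fee: $45,100.00 + $65,600.00 + $22,005.00 + $133,896.80 = $266,601.80
$266,601.80 exceeds the $212,300 cap, so the fee is capped at $212,300.00.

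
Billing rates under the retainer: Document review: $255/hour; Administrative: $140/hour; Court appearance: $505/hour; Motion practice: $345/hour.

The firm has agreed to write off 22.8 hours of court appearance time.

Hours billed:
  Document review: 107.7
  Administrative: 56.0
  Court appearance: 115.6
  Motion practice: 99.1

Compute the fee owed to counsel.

Document review: 107.7 × $255 = $27,463.50
Administrative: 56.0 × $140 = $7,840.00
Court appearance: 115.6 × $505 = $58,378.00
Motion practice: 99.1 × $345 = $34,189.50
Subtotal: $127,871.00
Write-off: 22.8 × $505 = $11,514.00
Total: $127,871.00 − $11,514.00 = $116,357.00

$116,357.00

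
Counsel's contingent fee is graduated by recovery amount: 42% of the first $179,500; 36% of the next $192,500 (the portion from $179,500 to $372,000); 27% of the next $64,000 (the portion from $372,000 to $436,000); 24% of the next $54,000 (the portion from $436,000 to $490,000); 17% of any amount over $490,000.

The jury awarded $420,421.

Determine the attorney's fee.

$157,763.67

First $179,500 at 42% = $75,390.00
Next $192,500 at 36% = $69,300.00
Remaining $48,421 at 27% = $13,073.67
Fee: $75,390.00 + $69,300.00 + $13,073.67 = $157,763.67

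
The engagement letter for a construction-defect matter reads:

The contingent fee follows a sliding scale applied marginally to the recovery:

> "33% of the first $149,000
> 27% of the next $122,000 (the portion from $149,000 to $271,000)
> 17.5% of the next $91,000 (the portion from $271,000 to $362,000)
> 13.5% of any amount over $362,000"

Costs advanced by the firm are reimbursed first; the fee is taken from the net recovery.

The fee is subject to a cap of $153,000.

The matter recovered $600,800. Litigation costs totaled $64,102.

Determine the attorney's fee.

$121,619.23

Fee base (net of costs): $600,800 − $64,102 = $536,698
First $149,000 at 33% = $49,170.00
Next $122,000 at 27% = $32,940.00
Next $91,000 at 17.5% = $15,925.00
Remaining $174,698 at 13.5% = $23,584.23
Fee: $49,170.00 + $32,940.00 + $15,925.00 + $23,584.23 = $121,619.23
$121,619.23 is under the $153,000 cap.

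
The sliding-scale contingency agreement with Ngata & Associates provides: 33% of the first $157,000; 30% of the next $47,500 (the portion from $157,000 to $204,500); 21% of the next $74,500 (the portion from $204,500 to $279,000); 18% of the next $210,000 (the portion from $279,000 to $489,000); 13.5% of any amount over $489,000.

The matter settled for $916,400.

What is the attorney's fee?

First $157,000 at 33% = $51,810.00
Next $47,500 at 30% = $14,250.00
Next $74,500 at 21% = $15,645.00
Next $210,000 at 18% = $37,800.00
Remaining $427,400 at 13.5% = $57,699.00
Fee: $51,810.00 + $14,250.00 + $15,645.00 + $37,800.00 + $57,699.00 = $177,204.00

$177,204.00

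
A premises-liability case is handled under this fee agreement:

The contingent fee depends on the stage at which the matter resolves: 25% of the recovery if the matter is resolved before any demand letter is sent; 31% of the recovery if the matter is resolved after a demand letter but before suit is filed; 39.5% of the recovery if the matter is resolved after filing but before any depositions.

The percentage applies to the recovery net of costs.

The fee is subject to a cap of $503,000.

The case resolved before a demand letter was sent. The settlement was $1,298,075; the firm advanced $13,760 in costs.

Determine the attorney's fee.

$321,078.75

Fee base (net of costs): $1,298,075 − $13,760 = $1,284,315
The matter resolved before a demand letter was sent, so the 25% rate applies.
$1,284,315 × 25% = $321,078.75
$321,078.75 is under the $503,000 cap.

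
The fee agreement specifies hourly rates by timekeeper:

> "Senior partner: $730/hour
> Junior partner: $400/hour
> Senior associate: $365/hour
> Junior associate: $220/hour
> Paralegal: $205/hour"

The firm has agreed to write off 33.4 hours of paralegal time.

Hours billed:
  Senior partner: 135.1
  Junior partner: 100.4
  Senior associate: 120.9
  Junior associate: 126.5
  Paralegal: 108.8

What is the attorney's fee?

$226,198.50

Senior partner: 135.1 × $730 = $98,623.00
Junior partner: 100.4 × $400 = $40,160.00
Senior associate: 120.9 × $365 = $44,128.50
Junior associate: 126.5 × $220 = $27,830.00
Paralegal: 108.8 × $205 = $22,304.00
Subtotal: $233,045.50
Write-off: 33.4 × $205 = $6,847.00
Total: $233,045.50 − $6,847.00 = $226,198.50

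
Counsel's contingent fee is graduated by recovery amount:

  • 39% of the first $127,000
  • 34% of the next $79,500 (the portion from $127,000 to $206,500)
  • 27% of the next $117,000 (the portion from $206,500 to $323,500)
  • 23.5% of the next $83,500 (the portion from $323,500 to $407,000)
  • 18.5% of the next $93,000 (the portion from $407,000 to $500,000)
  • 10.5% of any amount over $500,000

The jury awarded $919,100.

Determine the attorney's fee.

$188,983.00

First $127,000 at 39% = $49,530.00
Next $79,500 at 34% = $27,030.00
Next $117,000 at 27% = $31,590.00
Next $83,500 at 23.5% = $19,622.50
Next $93,000 at 18.5% = $17,205.00
Remaining $419,100 at 10.5% = $44,005.50
Fee: $49,530.00 + $27,030.00 + $31,590.00 + $19,622.50 + $17,205.00 + $44,005.50 = $188,983.00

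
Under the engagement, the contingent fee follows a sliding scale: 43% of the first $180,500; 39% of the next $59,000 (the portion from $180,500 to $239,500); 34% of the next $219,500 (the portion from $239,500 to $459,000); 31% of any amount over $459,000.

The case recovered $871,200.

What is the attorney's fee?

$303,037.00

First $180,500 at 43% = $77,615.00
Next $59,000 at 39% = $23,010.00
Next $219,500 at 34% = $74,630.00
Remaining $412,200 at 31% = $127,782.00
Fee: $77,615.00 + $23,010.00 + $74,630.00 + $127,782.00 = $303,037.00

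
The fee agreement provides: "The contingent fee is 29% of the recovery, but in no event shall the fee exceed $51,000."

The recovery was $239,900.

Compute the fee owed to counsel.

$51,000.00

29% of $239,900 = $69,571.00
That exceeds the $51,000 cap, so the fee is capped at $51,000.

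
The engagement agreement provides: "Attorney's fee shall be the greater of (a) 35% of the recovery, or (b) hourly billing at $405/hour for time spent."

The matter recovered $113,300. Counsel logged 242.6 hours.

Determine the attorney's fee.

$98,253.00

(a) 35% of $113,300 = $39,655.00
(b) 242.6 × $405 = $98,253.00
The greater is (b): $98,253.00.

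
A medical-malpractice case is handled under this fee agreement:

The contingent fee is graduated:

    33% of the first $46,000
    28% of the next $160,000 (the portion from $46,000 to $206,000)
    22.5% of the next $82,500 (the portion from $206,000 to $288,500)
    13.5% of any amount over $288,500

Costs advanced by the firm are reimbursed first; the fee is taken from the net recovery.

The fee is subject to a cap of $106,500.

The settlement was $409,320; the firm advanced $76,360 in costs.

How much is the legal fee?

Fee base (net of costs): $409,320 − $76,360 = $332,960
First $46,000 at 33% = $15,180.00
Next $160,000 at 28% = $44,800.00
Next $82,500 at 22.5% = $18,562.50
Remaining $44,460 at 13.5% = $6,002.10
Fee: $15,180.00 + $44,800.00 + $18,562.50 + $6,002.10 = $84,544.60
$84,544.60 is under the $106,500 cap.

$84,544.60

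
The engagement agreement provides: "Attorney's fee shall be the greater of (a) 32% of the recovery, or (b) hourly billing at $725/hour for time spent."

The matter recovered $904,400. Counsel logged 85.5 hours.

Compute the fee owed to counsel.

(a) 32% of $904,400 = $289,408.00
(b) 85.5 × $725 = $61,987.50
The greater is (a): $289,408.00.

$289,408.00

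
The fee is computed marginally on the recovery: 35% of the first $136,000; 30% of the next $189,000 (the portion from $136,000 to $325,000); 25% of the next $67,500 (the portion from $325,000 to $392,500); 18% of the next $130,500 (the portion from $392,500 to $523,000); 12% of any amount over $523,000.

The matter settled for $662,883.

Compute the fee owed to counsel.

First $136,000 at 35% = $47,600.00
Next $189,000 at 30% = $56,700.00
Next $67,500 at 25% = $16,875.00
Next $130,500 at 18% = $23,490.00
Remaining $139,883 at 12% = $16,785.96
Fee: $47,600.00 + $56,700.00 + $16,875.00 + $23,490.00 + $16,785.96 = $161,450.96

$161,450.96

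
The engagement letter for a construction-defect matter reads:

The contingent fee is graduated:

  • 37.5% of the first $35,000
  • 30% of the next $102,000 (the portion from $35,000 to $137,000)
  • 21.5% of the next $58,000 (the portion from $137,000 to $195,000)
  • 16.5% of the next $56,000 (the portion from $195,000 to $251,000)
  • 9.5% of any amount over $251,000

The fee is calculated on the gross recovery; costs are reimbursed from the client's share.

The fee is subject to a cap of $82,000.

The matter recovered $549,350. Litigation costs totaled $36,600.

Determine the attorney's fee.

Fee base is the gross recovery, $549,350; costs are reimbursed separately.
First $35,000 at 37.5% = $13,125.00
Next $102,000 at 30% = $30,600.00
Next $58,000 at 21.5% = $12,470.00
Next $56,000 at 16.5% = $9,240.00
Remaining $298,350 at 9.5% = $28,343.25
Fee: $13,125.00 + $30,600.00 + $12,470.00 + $9,240.00 + $28,343.25 = $93,778.25
$93,778.25 exceeds the $82,000 cap, so the fee is capped at $82,000.00.

$82,000.00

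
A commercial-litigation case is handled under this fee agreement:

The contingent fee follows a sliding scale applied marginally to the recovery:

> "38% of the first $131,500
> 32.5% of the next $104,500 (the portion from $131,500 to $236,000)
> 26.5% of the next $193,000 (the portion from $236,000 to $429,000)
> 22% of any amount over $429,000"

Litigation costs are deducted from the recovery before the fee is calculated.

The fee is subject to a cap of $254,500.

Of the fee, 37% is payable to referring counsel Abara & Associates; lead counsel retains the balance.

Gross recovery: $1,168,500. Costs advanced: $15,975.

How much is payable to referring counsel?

Fee base (net of costs): $1,168,500 − $15,975 = $1,152,525
First $131,500 at 38% = $49,970.00
Next $104,500 at 32.5% = $33,962.50
Next $193,000 at 26.5% = $51,145.00
Remaining $723,525 at 22% = $159,175.50
Fee: $49,970.00 + $33,962.50 + $51,145.00 + $159,175.50 = $294,253.00
$294,253.00 exceeds the $254,500 cap, so the fee is capped at $254,500.00.
Referral share: 37% of $254,500.00 = $94,165.00; lead counsel retains $254,500.00 − $94,165.00 = $160,335.00.

$94,165.00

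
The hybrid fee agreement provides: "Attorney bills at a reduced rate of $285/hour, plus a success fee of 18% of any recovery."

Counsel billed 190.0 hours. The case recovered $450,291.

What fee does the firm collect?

Hourly: 190.0 × $285 = $54,150.00
Success fee: 18% of $450,291 = $81,052.38
Total: $54,150.00 + $81,052.38 = $135,202.38

$135,202.38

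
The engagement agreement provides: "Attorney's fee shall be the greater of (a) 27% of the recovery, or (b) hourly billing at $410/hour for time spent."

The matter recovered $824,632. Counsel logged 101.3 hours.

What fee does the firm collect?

$222,650.64

(a) 27% of $824,632 = $222,650.64
(b) 101.3 × $410 = $41,533.00
The greater is (a): $222,650.64.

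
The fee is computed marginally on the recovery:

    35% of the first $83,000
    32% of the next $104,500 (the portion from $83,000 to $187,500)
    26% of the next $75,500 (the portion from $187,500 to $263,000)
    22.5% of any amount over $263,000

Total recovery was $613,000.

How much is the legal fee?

First $83,000 at 35% = $29,050.00
Next $104,500 at 32% = $33,440.00
Next $75,500 at 26% = $19,630.00
Remaining $350,000 at 22.5% = $78,750.00
Fee: $29,050.00 + $33,440.00 + $19,630.00 + $78,750.00 = $160,870.00

$160,870.00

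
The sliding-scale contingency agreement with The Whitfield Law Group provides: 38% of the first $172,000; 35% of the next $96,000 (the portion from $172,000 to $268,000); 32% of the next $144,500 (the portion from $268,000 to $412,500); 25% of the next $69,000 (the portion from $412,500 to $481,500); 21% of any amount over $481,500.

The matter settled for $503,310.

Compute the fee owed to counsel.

$167,030.10

First $172,000 at 38% = $65,360.00
Next $96,000 at 35% = $33,600.00
Next $144,500 at 32% = $46,240.00
Next $69,000 at 25% = $17,250.00
Remaining $21,810 at 21% = $4,580.10
Fee: $65,360.00 + $33,600.00 + $46,240.00 + $17,250.00 + $4,580.10 = $167,030.10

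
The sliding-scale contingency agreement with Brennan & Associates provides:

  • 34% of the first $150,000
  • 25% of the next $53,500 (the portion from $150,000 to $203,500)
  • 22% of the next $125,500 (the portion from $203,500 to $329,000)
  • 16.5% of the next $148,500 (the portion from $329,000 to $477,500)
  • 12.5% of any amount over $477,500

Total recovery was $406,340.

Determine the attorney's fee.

$104,746.10

First $150,000 at 34% = $51,000.00
Next $53,500 at 25% = $13,375.00
Next $125,500 at 22% = $27,610.00
Remaining $77,340 at 16.5% = $12,761.10
Fee: $51,000.00 + $13,375.00 + $27,610.00 + $12,761.10 = $104,746.10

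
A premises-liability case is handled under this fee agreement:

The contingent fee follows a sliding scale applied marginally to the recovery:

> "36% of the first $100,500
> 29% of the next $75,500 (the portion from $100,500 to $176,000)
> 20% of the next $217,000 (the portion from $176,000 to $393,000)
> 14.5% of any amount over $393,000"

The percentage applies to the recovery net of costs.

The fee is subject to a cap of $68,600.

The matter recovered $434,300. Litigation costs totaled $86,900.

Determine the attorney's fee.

Fee base (net of costs): $434,300 − $86,900 = $347,400
First $100,500 at 36% = $36,180.00
Next $75,500 at 29% = $21,895.00
Remaining $171,400 at 20% = $34,280.00
Fee: $36,180.00 + $21,895.00 + $34,280.00 = $92,355.00
$92,355.00 exceeds the $68,600 cap, so the fee is capped at $68,600.00.

$68,600.00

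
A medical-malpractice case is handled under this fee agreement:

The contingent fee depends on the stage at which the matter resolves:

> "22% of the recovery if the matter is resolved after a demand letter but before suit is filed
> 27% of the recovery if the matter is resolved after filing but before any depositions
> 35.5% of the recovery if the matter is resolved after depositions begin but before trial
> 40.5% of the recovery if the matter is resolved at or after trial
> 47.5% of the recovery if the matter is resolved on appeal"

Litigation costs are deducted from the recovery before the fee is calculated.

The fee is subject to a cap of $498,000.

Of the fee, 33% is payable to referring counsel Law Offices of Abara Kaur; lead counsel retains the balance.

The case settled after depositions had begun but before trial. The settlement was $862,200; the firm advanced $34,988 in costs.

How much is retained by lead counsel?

$196,752.37

Fee base (net of costs): $862,200 − $34,988 = $827,212
The matter settled after depositions had begun but before trial, so the 35.5% rate applies.
$827,212 × 35.5% = $293,660.26
$293,660.26 is under the $498,000 cap.
Referral share: 33% of $293,660.26 = $96,907.89; lead counsel retains $293,660.26 − $96,907.89 = $196,752.37.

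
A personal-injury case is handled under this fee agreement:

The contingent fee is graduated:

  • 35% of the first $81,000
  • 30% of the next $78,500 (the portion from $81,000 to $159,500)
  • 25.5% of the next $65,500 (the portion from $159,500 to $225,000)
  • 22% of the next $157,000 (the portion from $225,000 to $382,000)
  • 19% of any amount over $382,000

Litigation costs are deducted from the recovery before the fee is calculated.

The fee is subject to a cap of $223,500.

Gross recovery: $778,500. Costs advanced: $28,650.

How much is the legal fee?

Fee base (net of costs): $778,500 − $28,650 = $749,850
First $81,000 at 35% = $28,350.00
Next $78,500 at 30% = $23,550.00
Next $65,500 at 25.5% = $16,702.50
Next $157,000 at 22% = $34,540.00
Remaining $367,850 at 19% = $69,891.50
Fee: $28,350.00 + $23,550.00 + $16,702.50 + $34,540.00 + $69,891.50 = $173,034.00
$173,034.00 is under the $223,500 cap.

$173,034.00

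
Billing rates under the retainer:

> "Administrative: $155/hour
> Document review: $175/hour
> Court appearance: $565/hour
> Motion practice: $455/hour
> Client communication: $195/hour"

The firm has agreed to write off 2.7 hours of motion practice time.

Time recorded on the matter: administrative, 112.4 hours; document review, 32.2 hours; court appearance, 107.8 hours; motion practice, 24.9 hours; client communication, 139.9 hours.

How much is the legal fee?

Administrative: 112.4 × $155 = $17,422.00
Document review: 32.2 × $175 = $5,635.00
Court appearance: 107.8 × $565 = $60,907.00
Motion practice: 24.9 × $455 = $11,329.50
Client communication: 139.9 × $195 = $27,280.50
Subtotal: $122,574.00
Write-off: 2.7 × $455 = $1,228.50
Total: $122,574.00 − $1,228.50 = $121,345.50

$121,345.50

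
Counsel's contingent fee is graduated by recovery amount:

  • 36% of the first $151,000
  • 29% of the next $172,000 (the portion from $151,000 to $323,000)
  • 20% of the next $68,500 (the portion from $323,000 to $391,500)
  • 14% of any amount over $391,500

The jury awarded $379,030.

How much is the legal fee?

First $151,000 at 36% = $54,360.00
Next $172,000 at 29% = $49,880.00
Remaining $56,030 at 20% = $11,206.00
Fee: $54,360.00 + $49,880.00 + $11,206.00 = $115,446.00

$115,446.00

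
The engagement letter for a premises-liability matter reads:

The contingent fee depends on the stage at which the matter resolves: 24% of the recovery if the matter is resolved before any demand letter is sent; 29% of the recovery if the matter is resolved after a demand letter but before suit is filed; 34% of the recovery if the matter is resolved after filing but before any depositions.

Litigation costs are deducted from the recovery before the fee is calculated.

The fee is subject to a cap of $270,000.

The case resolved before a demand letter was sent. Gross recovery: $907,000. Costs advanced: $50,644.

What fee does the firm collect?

Fee base (net of costs): $907,000 − $50,644 = $856,356
The matter resolved before a demand letter was sent, so the 24% rate applies.
$856,356 × 24% = $205,525.44
$205,525.44 is under the $270,000 cap.

$205,525.44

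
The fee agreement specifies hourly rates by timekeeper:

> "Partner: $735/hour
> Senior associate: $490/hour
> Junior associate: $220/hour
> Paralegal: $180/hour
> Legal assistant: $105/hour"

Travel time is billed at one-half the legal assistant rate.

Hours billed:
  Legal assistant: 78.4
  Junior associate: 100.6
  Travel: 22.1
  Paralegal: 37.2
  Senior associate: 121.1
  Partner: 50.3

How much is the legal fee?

$134,529.75

Partner: 50.3 × $735 = $36,970.50
Senior associate: 121.1 × $490 = $59,339.00
Junior associate: 100.6 × $220 = $22,132.00
Paralegal: 37.2 × $180 = $6,696.00
Legal assistant: 78.4 × $105 = $8,232.00
Subtotal: $36,970.50 + $59,339.00 + $22,132.00 + $6,696.00 + $8,232.00 = $133,369.50
Travel: 22.1 × ($105 ÷ 2) = 22.1 × $52.50 = $1,160.25
Total: $133,369.50 + $1,160.25 = $134,529.75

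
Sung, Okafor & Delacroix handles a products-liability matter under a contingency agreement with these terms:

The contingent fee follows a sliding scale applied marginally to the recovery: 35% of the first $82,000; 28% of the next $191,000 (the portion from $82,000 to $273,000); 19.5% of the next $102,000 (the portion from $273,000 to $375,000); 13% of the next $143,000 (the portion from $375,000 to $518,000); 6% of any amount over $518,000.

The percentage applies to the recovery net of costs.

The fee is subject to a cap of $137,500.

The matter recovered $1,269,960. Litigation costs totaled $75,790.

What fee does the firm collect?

Fee base (net of costs): $1,269,960 − $75,790 = $1,194,170
First $82,000 at 35% = $28,700.00
Next $191,000 at 28% = $53,480.00
Next $102,000 at 19.5% = $19,890.00
Next $143,000 at 13% = $18,590.00
Remaining $676,170 at 6% = $40,570.20
Fee: $28,700.00 + $53,480.00 + $19,890.00 + $18,590.00 + $40,570.20 = $161,230.20
$161,230.20 exceeds the $137,500 cap, so the fee is capped at $137,500.00.

$137,500.00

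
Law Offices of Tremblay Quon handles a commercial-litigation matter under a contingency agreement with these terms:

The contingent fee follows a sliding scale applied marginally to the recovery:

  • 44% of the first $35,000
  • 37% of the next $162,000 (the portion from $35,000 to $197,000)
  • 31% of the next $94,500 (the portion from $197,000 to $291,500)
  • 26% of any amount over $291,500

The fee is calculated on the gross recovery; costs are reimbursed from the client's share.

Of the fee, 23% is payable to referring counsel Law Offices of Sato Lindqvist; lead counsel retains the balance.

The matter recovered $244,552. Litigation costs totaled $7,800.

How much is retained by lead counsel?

$69,362.46

Fee base is the gross recovery, $244,552; costs are reimbursed separately.
First $35,000 at 44% = $15,400.00
Next $162,000 at 37% = $59,940.00
Remaining $47,552 at 31% = $14,741.12
Fee: $15,400.00 + $59,940.00 + $14,741.12 = $90,081.12
Referral share: 23% of $90,081.12 = $20,718.66; lead counsel retains $90,081.12 − $20,718.66 = $69,362.46.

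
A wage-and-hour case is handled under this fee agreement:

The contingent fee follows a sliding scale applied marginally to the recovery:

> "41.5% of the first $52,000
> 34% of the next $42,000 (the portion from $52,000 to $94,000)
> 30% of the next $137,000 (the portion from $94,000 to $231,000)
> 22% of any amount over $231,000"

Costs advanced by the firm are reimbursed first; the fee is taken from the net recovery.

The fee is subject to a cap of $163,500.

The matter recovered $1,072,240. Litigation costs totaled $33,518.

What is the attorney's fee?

Fee base (net of costs): $1,072,240 − $33,518 = $1,038,722
First $52,000 at 41.5% = $21,580.00
Next $42,000 at 34% = $14,280.00
Next $137,000 at 30% = $41,100.00
Remaining $807,722 at 22% = $177,698.84
Fee: $21,580.00 + $14,280.00 + $41,100.00 + $177,698.84 = $254,658.84
$254,658.84 exceeds the $163,500 cap, so the fee is capped at $163,500.00.

$163,500.00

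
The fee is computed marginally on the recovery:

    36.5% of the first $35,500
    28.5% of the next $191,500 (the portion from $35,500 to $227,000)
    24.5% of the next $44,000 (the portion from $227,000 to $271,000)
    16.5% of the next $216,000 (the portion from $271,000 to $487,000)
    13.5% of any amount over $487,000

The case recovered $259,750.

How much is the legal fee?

First $35,500 at 36.5% = $12,957.50
Next $191,500 at 28.5% = $54,577.50
Remaining $32,750 at 24.5% = $8,023.75
Fee: $12,957.50 + $54,577.50 + $8,023.75 = $75,558.75

$75,558.75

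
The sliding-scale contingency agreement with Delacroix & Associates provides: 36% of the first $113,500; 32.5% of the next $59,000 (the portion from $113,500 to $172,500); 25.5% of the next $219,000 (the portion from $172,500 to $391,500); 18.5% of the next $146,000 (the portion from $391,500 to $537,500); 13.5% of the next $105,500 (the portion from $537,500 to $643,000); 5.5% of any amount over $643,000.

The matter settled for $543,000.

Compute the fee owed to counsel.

First $113,500 at 36% = $40,860.00
Next $59,000 at 32.5% = $19,175.00
Next $219,000 at 25.5% = $55,845.00
Next $146,000 at 18.5% = $27,010.00
Remaining $5,500 at 13.5% = $742.50
Fee: $40,860.00 + $19,175.00 + $55,845.00 + $27,010.00 + $742.50 = $143,632.50

$143,632.50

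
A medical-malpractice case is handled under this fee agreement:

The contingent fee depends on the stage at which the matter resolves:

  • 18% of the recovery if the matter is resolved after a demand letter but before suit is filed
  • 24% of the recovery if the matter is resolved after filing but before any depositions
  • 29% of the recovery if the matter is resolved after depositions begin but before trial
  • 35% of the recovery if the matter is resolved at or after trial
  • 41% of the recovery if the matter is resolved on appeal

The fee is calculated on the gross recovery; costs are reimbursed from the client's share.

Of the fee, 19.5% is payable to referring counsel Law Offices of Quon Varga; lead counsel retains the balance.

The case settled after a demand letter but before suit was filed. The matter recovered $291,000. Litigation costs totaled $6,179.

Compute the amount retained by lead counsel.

$42,165.90

Fee base is the gross recovery, $291,000; costs are reimbursed separately.
The matter settled after a demand letter but before suit was filed, so the 18% rate applies.
$291,000 × 18% = $52,380.00
Referral share: 19.5% of $52,380.00 = $10,214.10; lead counsel retains $52,380.00 − $10,214.10 = $42,165.90.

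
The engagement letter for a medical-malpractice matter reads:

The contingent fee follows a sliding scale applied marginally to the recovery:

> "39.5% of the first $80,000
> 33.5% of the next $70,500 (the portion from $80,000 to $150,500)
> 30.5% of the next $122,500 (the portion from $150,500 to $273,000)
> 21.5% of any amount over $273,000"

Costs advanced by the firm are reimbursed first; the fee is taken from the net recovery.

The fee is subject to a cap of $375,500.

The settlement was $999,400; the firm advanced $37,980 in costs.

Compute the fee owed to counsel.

Fee base (net of costs): $999,400 − $37,980 = $961,420
First $80,000 at 39.5% = $31,600.00
Next $70,500 at 33.5% = $23,617.50
Next $122,500 at 30.5% = $37,362.50
Remaining $688,420 at 21.5% = $148,010.30
Fee: $31,600.00 + $23,617.50 + $37,362.50 + $148,010.30 = $240,590.30
$240,590.30 is under the $375,500 cap.

$240,590.30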